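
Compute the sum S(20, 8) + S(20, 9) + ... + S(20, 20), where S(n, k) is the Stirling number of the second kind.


By definition, S(n, k) counts partitions of an n-set into exactly k nonempty blocks.
Computing row n = 20 for k = 8..20:
S(20, k): 15170932662679, 12011282644725, 5917584964655, 1900842429486, 411016633391, 61068660380, 6302524580, 452329200, 22350954, 741285, 15675, 190, 1
Sum = 35479505957201.

35479505957201


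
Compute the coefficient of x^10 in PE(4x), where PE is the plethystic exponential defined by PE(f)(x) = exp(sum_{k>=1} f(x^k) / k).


With f(x) = 4x, the exponent is sum_{k>=1} 4 x^k / k = 4 * (-ln(1 - x)). Exponentiating:
PE(4x) = exp(-4 ln(1 - x)) = 1/(1 - x)^4.
By the negative binomial expansion, [x^n] 1/(1 - x)^4 = C(n + 3, 3).
For n = 10: C(13, 3) = 286.

286


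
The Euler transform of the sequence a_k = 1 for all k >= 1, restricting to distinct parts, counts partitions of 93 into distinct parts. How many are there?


Partitions of 93 into distinct parts can be computed via generating function.
Product (1+x)(1+x^2)(1+x^3)...
The coefficient of x^93 = 245920

245920


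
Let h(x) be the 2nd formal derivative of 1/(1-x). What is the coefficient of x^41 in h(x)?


Differentiating 2 times: d^2/dx^2 [1/(1-x)] = 2!/(1-x)^3.
The expansion 1/(1-x)^3 = sum_{k>=0} C(k+2, 2) x^k, so the coefficient of x^n in 2!/(1-x)^3 is 2! * C(n+2, 2).
For n = 41: 2 * C(43, 2) = 2 * 903 = 1806

1806


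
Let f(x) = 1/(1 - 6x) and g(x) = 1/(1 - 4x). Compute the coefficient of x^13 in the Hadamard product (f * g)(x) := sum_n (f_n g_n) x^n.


f has coefficients f_k = 6^k and g has coefficients g_k = 4^k, so the Hadamard product has coefficient (f*g)_k = 6^k * 4^k = 24^k.
For k = 13: 24^13 = 876488338465357824.

876488338465357824


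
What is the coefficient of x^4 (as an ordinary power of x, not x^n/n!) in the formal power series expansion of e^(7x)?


The exponential series is e^y = sum_{k>=0} y^k / k!. Substituting y = 7x gives
e^(7x) = sum_{k>=0} 7^k x^k / k!.
So the coefficient of x^n is a^n/n! with a = 7, n = 4:
7^4 / 4! = 2401/24 = 2401/24

2401/24


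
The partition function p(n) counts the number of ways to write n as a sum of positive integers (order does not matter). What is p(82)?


Using the generating function prod_{k>=1} 1/(1-x^k), we compute p(82).
By dynamic programming over parts 1 through 82:
p(82) = 20506255

20506255


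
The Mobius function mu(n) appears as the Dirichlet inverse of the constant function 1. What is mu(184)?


184 has a squared prime factor, so mu(184) = 0.
Factorization reveals a repeated prime.

0


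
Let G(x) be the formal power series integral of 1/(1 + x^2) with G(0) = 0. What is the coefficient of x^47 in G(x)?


1/(1 + x^2) = sum_{j>=0} (-1)^j x^(2j). Integrating termwise with G(0) = 0:
G(x) = sum_{j>=0} (-1)^j x^(2j+1) / (2j+1) = arctan(x).
Only odd powers are nonzero. For x^47 write 47 = 2*23 + 1, giving
(-1)^23 / 47 = -1/47 = -1/47.

-1/47


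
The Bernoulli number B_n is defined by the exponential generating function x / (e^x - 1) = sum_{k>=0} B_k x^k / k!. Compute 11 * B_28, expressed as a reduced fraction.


Bernoulli numbers can also be computed recursively via B_0 = 1 and sum_{j=0}^{m} C(m+1, j) B_j = 0 for m >= 1. Odd-index Bernoulli numbers vanish for k >= 3.
Computing B_28 = -23749461029/870, so 11 * B_28 = 11 * -23749461029/870 = -261244071319/870.

-261244071319/870


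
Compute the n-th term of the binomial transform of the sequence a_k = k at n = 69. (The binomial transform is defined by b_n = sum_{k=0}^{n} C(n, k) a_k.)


With a_k = k, b_n = sum_{k=0}^{n} C(n, k) k. Using k * C(n, k) = n * C(n-1, k-1) gives b_n = n * sum_{k>=1} C(n-1, k-1) = n * 2^(n-1).
For n = 69: 69 * 2^68 = 69 * 295147905179352825856 = 20365205457375344984064.

20365205457375344984064


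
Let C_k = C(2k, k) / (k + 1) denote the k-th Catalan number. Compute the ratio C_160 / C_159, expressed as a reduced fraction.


Using C_k = (2k)! / (k! (k+1)!), the ratio C_{k+1}/C_k simplifies to
C_{k+1}/C_k = [(2k+2)! / ((k+1)! (k+2)!)] * [k! (k+1)! / (2k)!]
 = (2k+2)(2k+1) / ((k+1)(k+2)) = 2(2k+1) / (k+2).
For k = 159: 2(2*159 + 1) / (159 + 2) = 638/161 = 638/161.

638/161


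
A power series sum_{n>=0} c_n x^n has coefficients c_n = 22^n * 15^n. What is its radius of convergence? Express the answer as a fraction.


By the root test (Cauchy-Hadamard), the radius is R = 1 / limsup_n |c_n|^(1/n).
Here |c_n|^(1/n) = (22^n * 15^n)^(1/n) = 22 * 15 = 330 for all n.
So R = 1/330 = 1/330.

1/330


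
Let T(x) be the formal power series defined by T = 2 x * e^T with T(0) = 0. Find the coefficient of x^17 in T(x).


Apply the Lagrange inversion formula: if T = 2 x * phi(T) with phi(t) = e^t, then
[x^n] T = 2^n * (1/n) [t^(n-1)] phi(t)^n = 2^n * (1/n) [t^(n-1)] e^(n t) = 2^n * (1/n) * n^(n-1) / (n-1)! = 2^n * n^(n-1) / n!.
When c = 1 this is the Cayley count of rooted labeled trees on n vertices, divided by n!.
For n = 17: 2^17 * 17^16 / 17! = 131072 * 48661191875666868481/355687428096000 = 11449692206039263172/638512875.

11449692206039263172/638512875


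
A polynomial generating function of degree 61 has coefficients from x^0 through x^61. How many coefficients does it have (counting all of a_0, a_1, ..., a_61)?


A polynomial of degree 61 takes the form a_0 + a_1 x + ... + a_61 x^61.
The number of coefficients is 61 + 1 = 62.

62


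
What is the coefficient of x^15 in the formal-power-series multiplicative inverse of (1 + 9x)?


The inverse is 1/(1 + 9x). Apply the geometric identity 1/(1 - y) = sum_{k>=0} y^k with y = -9x:
1/(1 + 9x) = sum_{k>=0} (-9)^k x^k.
So the coefficient of x^15 is (-9)^15 = -205891132094649.

-205891132094649


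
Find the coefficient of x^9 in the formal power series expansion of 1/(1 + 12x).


Write 1/(1 + c x) = 1/(1 - (-c) x) and apply the geometric-series identity
1/(1 - y) = sum_{k>=0} y^k to get 1/(1 + c x) = sum_{k>=0} (-c)^k x^k.
So the coefficient of x^k is (-c)^k = (-1)^k * c^k.
Here c = 12 and k = 9:
(-12)^9 = -1 * 5159780352 = -5159780352

-5159780352


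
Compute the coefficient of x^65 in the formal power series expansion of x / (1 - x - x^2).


Let f(x) = sum_{k>=0} a_k x^k. Multiplying f(x) * (1 - x - x^2) = x and matching coefficients gives a_0 = 0, a_1 = 1, and a_k = a_{k-1} + a_{k-2} for k >= 2. These are the Fibonacci numbers F_k.
Iterating from F_0 = 0, F_1 = 1:
F_0=0, F_1=1, F_2=1, F_3=2, F_4=3, F_5=5, F_6=8, F_7=13, F_8=21, F_9=34, ...
F_65 = 17167680177565.

17167680177565


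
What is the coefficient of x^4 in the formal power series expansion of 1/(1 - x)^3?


The expansion 1/(1 - x)^r = sum_{k>=0} C(k + r - 1, r - 1) x^k follows from the multiset / negative-binomial theorem (or from repeated differentiation of the geometric series).
For r = 3 and k = 4:
C(6, 2) = 720 / (2 * 24) = 15.

15


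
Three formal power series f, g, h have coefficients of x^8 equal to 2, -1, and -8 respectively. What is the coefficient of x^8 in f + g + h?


Series addition is componentwise:
2 + -1 + -8
= -7

-7


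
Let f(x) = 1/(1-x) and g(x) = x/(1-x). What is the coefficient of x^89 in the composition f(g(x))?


First simplify the composition: f(g(x)) = 1/(1 - x/(1-x)) = (1-x)/((1-x) - x) = (1-x)/(1-2x).
Now extract the coefficient. Write (1-x)/(1-2x) = 1/(1-2x) - x/(1-2x).
The coefficient of x^n in 1/(1-2x) is 2^n, and in x/(1-2x) is 2^(n-1) (for n >= 1).
So the coefficient of x^89 is 2^89 - 2^88 = 618970019642690137449562112 - 309485009821345068724781056 = 309485009821345068724781056.

309485009821345068724781056


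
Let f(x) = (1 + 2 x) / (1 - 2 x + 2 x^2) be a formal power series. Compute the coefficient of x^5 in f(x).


Write f(x) = sum_{k>=0} a_k x^k. Multiplying both sides by 1 - 2 x + 2 x^2 gives
(1 - 2 x + 2 x^2) sum_{k>=0} a_k x^k = 1 + 2 x.
Matching coefficients:
 x^0: a_0 = 1
 x^1: a_1 - 2 a_0 = 2  =>  a_1 = 2*1 + 2 = 4
 x^k (k >= 2): a_k = 2 a_{k-1} - 2 a_{k-2}.
Iterating: a_2 = 6, a_3 = 4, a_4 = -4, a_5 = -16.
So the coefficient of x^5 is -16.

-16


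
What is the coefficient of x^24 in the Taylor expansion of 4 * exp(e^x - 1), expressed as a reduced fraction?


exp(e^x - 1) = sum_{k>=0} Bell_k x^k / k!, where Bell_k is the k-th Bell number.
So the coefficient of x^24 is 4 * Bell_24 / 24!.
Computing: Bell_24 = 445958869294805289 and 24! = 620448401733239439360000, giving
4 * 445958869294805289/620448401733239439360000 = 148652956431601763/51704033477769953280000.

148652956431601763/51704033477769953280000


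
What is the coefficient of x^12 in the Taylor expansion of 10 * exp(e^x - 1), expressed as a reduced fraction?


exp(e^x - 1) = sum_{k>=0} Bell_k x^k / k!, where Bell_k is the k-th Bell number.
So the coefficient of x^12 is 10 * Bell_12 / 12!.
Computing: Bell_12 = 4213597 and 12! = 479001600, giving
10 * 4213597/479001600 = 4213597/47900160.

4213597/47900160


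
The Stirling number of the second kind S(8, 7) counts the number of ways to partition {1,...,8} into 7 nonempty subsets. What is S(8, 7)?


Using the explicit formula S(n,k) = (1/k!) sum_{j=0}^{k} (-1)^(k-j) C(k,j) j^n:
S(8, 7) = 28
Equivalently, S(n,k) is n! times the coefficient of x^n in the EGF (e^x - 1)^k / k!.

28


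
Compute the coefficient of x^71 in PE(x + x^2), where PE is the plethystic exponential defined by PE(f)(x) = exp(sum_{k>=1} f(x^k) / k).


With f(x) = x + x^2, the exponent is sum_{k>=1} (x^k + x^(2k)) / k = -ln(1 - x) - ln(1 - x^2). Exponentiating:
PE(x + x^2) = 1 / ((1 - x)(1 - x^2)).
This is the generating function for partitions of n into parts of size 1 or 2. The number of 2's can be any j in 0..35, and the rest are 1's, so
[x^71] = floor(71/2) + 1 = 36.

36


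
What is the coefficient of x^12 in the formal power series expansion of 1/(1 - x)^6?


The expansion 1/(1 - x)^r = sum_{k>=0} C(k + r - 1, r - 1) x^k follows from the multiset / negative-binomial theorem (or from repeated differentiation of the geometric series).
For r = 6 and k = 12:
C(17, 5) = 355687428096000 / (120 * 479001600) = 6188.

6188


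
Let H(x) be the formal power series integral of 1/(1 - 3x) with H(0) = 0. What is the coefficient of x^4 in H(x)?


1/(1 - 3x) = sum_{k>=0} 3^k x^k. Integrating termwise with H(0) = 0:
H(x) = sum_{k>=0} 3^k x^(k+1) / (k+1) = sum_{m>=1} 3^(m-1) x^m / m.
For m = 4: 3^3/4 = 27/4 = 27/4.

27/4


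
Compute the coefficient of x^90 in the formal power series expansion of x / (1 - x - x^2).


Let f(x) = sum_{k>=0} a_k x^k. Multiplying f(x) * (1 - x - x^2) = x and matching coefficients gives a_0 = 0, a_1 = 1, and a_k = a_{k-1} + a_{k-2} for k >= 2. These are the Fibonacci numbers F_k.
Iterating from F_0 = 0, F_1 = 1:
F_0=0, F_1=1, F_2=1, F_3=2, F_4=3, F_5=5, F_6=8, F_7=13, F_8=21, F_9=34, ...
F_90 = 2880067194370816120.

2880067194370816120


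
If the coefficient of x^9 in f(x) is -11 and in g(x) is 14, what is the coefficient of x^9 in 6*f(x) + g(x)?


Scalar multiplication scales coefficients: 6 * -11 = -66.
Then add the g coefficient: -66 + 14
= -52

-52


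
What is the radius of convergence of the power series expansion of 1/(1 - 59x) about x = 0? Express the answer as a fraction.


Expanding 1/(1 - 59x) = sum_{k>=0} 59^k x^k, the series converges when |59x| < 1, i.e., |x| < 1/59.
So the radius of convergence is 1/59 = 1/59.

1/59


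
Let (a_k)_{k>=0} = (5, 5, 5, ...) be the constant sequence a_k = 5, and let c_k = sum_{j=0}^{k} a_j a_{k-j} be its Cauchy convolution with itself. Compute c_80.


Since a_j = 5 for all j >= 0, the convolution sum becomes
c_k = sum_{j=0}^{k} 5 * 5 = 25 * (k + 1).
Equivalently, the generating function of (a_k) is 5/(1 - x) and its square is 25/(1 - x)^2 = sum_{k>=0} 25(k + 1) x^k.
For k = 80: 25 * 81 = 2025.

2025


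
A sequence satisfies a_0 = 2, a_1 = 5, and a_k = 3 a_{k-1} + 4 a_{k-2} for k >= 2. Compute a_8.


The characteristic equation is t^2 - 3 t - 4 = 0, with roots r_1 = 4 and r_2 = -1 (so c_1 = r_1 + r_2, c_2 = -r_1 r_2 as required).
One can use the closed form a_n = A r_1^n + B r_2^n, but direct iteration is more reliable:
a_0 = 2, a_1 = 5, a_2 = 23, a_3 = 89, a_4 = 359, a_5 = 1433, a_6 = 5735, a_7 = 22937, a_8 = 91751.
So a_8 = 91751.

91751


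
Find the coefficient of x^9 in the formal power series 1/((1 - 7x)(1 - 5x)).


By partial fractions or Cauchy convolution:
The coefficient equals sum_{k=0}^{9} 7^k * 5^(9-k).
= 136354812

136354812


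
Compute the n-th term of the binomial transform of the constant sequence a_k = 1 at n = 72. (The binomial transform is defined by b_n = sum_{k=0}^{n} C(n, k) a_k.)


With a_k = 1 for all k, b_n = sum_{k=0}^{n} C(n, k) = 2^n by the binomial theorem.
For n = 72: 2^72 = 4722366482869645213696.

4722366482869645213696


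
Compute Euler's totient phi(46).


phi(n) counts integers in [1, n] coprime to n. Using the multiplicative formula phi(n) = n * prod_{p | n} (1 - 1/p):
46 = 2 * 23, so
phi(46) = 46 * (1 - 1/2) * (1 - 1/23) = 22.

22


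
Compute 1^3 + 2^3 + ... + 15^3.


This power sum has a closed form given by Faulhaber's formula
sum_{k=1}^{m} k^p = (1 / (p + 1)) * sum_{j=0}^{p} C(p + 1, j) B_j m^(p + 1 - j),
but for small m direct computation is fastest:
1 + 8 + 27 + 64 + 125 + 216 + 343 + 512 + 729 + 1000 + 1331 + 1728 + 2197 + 2744 + 3375 = 14400.

14400


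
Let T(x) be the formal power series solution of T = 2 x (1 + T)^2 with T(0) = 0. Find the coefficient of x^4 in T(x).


Apply the Lagrange inversion formula: if T = 2 x * phi(T) with phi(t) = (1 + t)^2, then [x^n] T = 2^n * (1/n) [t^(n-1)] phi(t)^n = 2^n * (1/n) [t^(n-1)] (1 + t)^(2n) = 2^n * (1/n) C(2n, n-1).
Using the identity C(2n, n-1) = C(2n, n) * n / (n+1), the unscaled factor equals C(2n, n) / (n+1) = C_n, the n-th Catalan number.
For n = 4: C_4 = C(8, 4) / 5 = 70/5 = 14.
With the 2^4 = 16 factor, the coefficient is 16 * 14 = 224.

224


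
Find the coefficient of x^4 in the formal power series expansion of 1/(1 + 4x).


Write 1/(1 + c x) = 1/(1 - (-c) x) and apply the geometric-series identity
1/(1 - y) = sum_{k>=0} y^k to get 1/(1 + c x) = sum_{k>=0} (-c)^k x^k.
So the coefficient of x^k is (-c)^k = (-1)^k * c^k.
Here c = 4 and k = 4:
(-4)^4 = 1 * 256 = 256

256


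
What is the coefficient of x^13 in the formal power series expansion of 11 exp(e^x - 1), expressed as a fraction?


exp(e^x - 1) is the exponential generating function for the Bell numbers Bell_k: exp(e^x - 1) = sum_{k>=0} Bell_k x^k / k!.
So the coefficient of x^13 in 11 exp(e^x - 1) is 11 Bell_13 / 13!.
Computing: Bell_13 = 27644437 and 13! = 6227020800, giving
11 * 27644437/6227020800 = 27644437/566092800.

27644437/566092800


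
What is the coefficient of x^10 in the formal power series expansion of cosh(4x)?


The Maclaurin series is cosh(t) = sum_{m>=0} t^(2m) / (2m)!, so substituting t = 4x, only even powers of x are nonzero, with coefficient of x^(2m) equal to 4^(2m) / (2m)!.
For x^10 the coefficient is 4^10/10! = 1048576/3628800 = 4096/14175.

4096/14175


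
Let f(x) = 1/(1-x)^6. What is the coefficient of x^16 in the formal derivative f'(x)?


Differentiate: d/dx [ 1/(1-x)^r ] = r / (1-x)^(r+1).
Here r = 6, so f'(x) = 6 / (1-x)^7.
The expansion of 1/(1-x)^(r+1) has coefficient of x^n equal to C(n+r, r).
So the coefficient of x^16 in f'(x) is
6 * C(22, 6) = 6 * 74613 = 447678

447678


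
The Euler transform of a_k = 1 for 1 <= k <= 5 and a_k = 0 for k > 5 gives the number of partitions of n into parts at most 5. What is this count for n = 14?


Partitions of 14 into parts at most 5:
Using generating function (1-x)^(-1)(1-x^2)^(-1)...(1-x^5)^(-1),
the coefficient of x^14 = 70

70


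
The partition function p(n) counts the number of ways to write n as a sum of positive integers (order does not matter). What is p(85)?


Using the generating function prod_{k>=1} 1/(1-x^k), we compute p(85).
By dynamic programming over parts 1 through 85:
p(85) = 30167357

30167357


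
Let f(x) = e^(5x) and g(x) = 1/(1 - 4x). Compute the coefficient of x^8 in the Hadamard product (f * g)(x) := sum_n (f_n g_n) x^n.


Expanding: f_k = 5^k/k! (from e^(5x)) and g_k = 4^k (from 1/(1 - 4x)). So the Hadamard coefficient (f * g)_k = 5^k 4^k / k! = (20)^k / k!.
For k = 8: 20^8/8! = 25600000000/40320 = 40000000/63.

40000000/63


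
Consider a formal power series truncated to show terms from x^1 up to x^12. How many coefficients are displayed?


From x^1 to x^12 inclusive, the count is 12 - 1 + 1 = 12.

12


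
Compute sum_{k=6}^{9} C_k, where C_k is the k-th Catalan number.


C_6 through C_9: 132, 429, 1430, 4862
Sum = 132 + 429 + 1430 + 4862
= 6853

6853


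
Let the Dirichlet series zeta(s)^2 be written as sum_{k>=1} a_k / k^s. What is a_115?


The Dirichlet convolution of the constant function 1 with itself gives (1 * 1)(k) = sum_{d | k} 1 = d(k), the number of positive divisors of k.
Since zeta(s) = sum_{k>=1} 1/k^s, we have zeta(s)^2 = sum_{k>=1} d(k)/k^s, so a_k = d(k).
For k = 115: the divisors are 1, 5, 23, 115.
Count = 4.

4


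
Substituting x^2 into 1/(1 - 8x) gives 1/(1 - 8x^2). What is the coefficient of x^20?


The coefficient of x^(2m) in 1/(1 - 8x^2) is 8^m.
With n = 20 = 2*10, the coefficient is 8^10 = 1073741824.

1073741824


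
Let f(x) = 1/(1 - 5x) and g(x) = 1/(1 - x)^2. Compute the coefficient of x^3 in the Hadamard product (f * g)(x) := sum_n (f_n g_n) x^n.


f has coefficients f_k = 5^k. For g = 1/(1 - x)^2 the coefficient is g_k = C(k + 1, 1) = k + 1. The Hadamard coefficient is (f * g)_k = 5^k * (k + 1).
For k = 3: 5^3 * 4 = 125 * 4 = 500.

500


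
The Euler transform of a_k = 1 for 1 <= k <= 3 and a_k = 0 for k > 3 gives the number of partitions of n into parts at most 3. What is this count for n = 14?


Partitions of 14 into parts at most 3:
Using generating function (1-x)^(-1)(1-x^2)^(-1)(1-x^3)^(-1),
the coefficient of x^14 = 24

24


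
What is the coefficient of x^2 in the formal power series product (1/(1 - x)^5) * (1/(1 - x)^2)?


Combine the factors: (1/(1 - x)^5) * (1/(1 - x)^2) = 1/(1 - x)^7.
Then use 1/(1 - x)^r = sum_{k>=0} C(k + r - 1, r - 1) x^k with r = 7 and k = 2:
C(8, 6) = 28.

28


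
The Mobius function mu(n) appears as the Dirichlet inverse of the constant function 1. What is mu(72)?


72 has a squared prime factor, so mu(72) = 0.
Factorization reveals a repeated prime.

0


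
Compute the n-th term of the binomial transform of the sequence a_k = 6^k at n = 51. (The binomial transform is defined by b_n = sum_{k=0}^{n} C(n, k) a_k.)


With a_k = 6^k, b_n = sum_{k=0}^{n} C(n, k) 6^k = (1 + 6)^n by the binomial theorem.
For n = 51: (1 + 6)^51 = 7^51 = 12589255298531885026341962383987545444758743.

12589255298531885026341962383987545444758743


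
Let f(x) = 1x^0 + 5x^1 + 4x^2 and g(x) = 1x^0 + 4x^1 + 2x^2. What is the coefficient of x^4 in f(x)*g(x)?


Cauchy product at x^4:
4*2
= 8

8


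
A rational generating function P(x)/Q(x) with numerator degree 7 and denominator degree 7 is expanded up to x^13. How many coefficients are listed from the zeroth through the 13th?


Expanding up to x^13 gives the coefficients for x^0, x^1, ..., x^13.
That is 13 + 1 = 14 coefficients in total.

14


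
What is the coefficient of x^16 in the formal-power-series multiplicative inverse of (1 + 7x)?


The inverse is 1/(1 + 7x). Apply the geometric identity 1/(1 - y) = sum_{k>=0} y^k with y = -7x:
1/(1 + 7x) = sum_{k>=0} (-7)^k x^k.
So the coefficient of x^16 is (-7)^16 = 33232930569601.

33232930569601


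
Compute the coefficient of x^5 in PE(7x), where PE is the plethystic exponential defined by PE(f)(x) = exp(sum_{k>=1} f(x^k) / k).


With f(x) = 7x, the exponent is sum_{k>=1} 7 x^k / k = 7 * (-ln(1 - x)). Exponentiating:
PE(7x) = exp(-7 ln(1 - x)) = 1/(1 - x)^7.
By the negative binomial expansion, [x^n] 1/(1 - x)^7 = C(n + 6, 6).
For n = 5: C(11, 6) = 462.

462


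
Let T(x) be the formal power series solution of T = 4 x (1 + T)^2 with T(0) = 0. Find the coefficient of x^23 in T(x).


Apply the Lagrange inversion formula: if T = 4 x * phi(T) with phi(t) = (1 + t)^2, then [x^n] T = 4^n * (1/n) [t^(n-1)] phi(t)^n = 4^n * (1/n) [t^(n-1)] (1 + t)^(2n) = 4^n * (1/n) C(2n, n-1).
Using the identity C(2n, n-1) = C(2n, n) * n / (n+1), the unscaled factor equals C(2n, n) / (n+1) = C_n, the n-th Catalan number.
For n = 23: C_23 = C(46, 23) / 24 = 8233430727600/24 = 343059613650.
With the 4^23 = 70368744177664 factor, the coefficient is 70368744177664 * 343059613650 = 24140674190625098799513600.

24140674190625098799513600


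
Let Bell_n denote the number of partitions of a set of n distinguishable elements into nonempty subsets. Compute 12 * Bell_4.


Bell_4 can be computed from the Bell triangle or from Dobinski's identity Bell_n = (1/e) * sum_{k>=0} k^n / k!.
Computing Bell_4 = 15.
Then 12 * 15 = 180.

180


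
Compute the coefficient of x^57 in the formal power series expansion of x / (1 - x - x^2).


Let f(x) = sum_{k>=0} a_k x^k. Multiplying f(x) * (1 - x - x^2) = x and matching coefficients gives a_0 = 0, a_1 = 1, and a_k = a_{k-1} + a_{k-2} for k >= 2. These are the Fibonacci numbers F_k.
Iterating from F_0 = 0, F_1 = 1:
F_0=0, F_1=1, F_2=1, F_3=2, F_4=3, F_5=5, F_6=8, F_7=13, F_8=21, F_9=34, ...
F_57 = 365435296162.

365435296162


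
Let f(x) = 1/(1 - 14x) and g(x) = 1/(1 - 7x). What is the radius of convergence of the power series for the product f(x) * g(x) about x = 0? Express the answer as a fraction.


The radius of 1/(1 - 14x) is 1/14 (nearest singularity at x = 1/14), and the radius of 1/(1 - 7x) is 1/7.
The product f(x)*g(x) = 1/((1 - 14x)(1 - 7x)) has singularities at both 1/14 and 1/7, so its radius of convergence is the distance to the nearest one:
min(1/14, 1/7) = 1/14.

1/14


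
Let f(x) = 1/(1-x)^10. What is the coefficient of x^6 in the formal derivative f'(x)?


Differentiate: d/dx [ 1/(1-x)^r ] = r / (1-x)^(r+1).
Here r = 10, so f'(x) = 10 / (1-x)^11.
The expansion of 1/(1-x)^(r+1) has coefficient of x^n equal to C(n+r, r).
So the coefficient of x^6 in f'(x) is
10 * C(16, 10) = 10 * 8008 = 80080

80080


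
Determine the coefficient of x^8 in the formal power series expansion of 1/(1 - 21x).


The geometric series identity gives 1/(1 - c x) = sum_{k>=0} c^k x^k, so the coefficient of x^k is c^k.
Here c = 21 and k = 8.
Computing: 21^8 = 37822859361

37822859361


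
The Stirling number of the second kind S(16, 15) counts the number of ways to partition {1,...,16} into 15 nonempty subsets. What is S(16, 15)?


Using the explicit formula S(n,k) = (1/k!) sum_{j=0}^{k} (-1)^(k-j) C(k,j) j^n:
S(16, 15) = 120
Equivalently, S(n,k) is n! times the coefficient of x^n in the EGF (e^x - 1)^k / k!.

120


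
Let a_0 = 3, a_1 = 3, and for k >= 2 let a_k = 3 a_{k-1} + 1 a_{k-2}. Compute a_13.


Iterating the recurrence forward:
a_0 = 3
a_1 = 3
a_2 = 3*3 + 1*3 = 12
a_3 = 3*12 + 1*3 = 39
a_4 = 3*39 + 1*12 = 129
a_5 = 3*129 + 1*39 = 426
a_6 = 3*426 + 1*129 = 1407
a_7 = 3*1407 + 1*426 = 4647
a_8 = 3*4647 + 1*1407 = 15348
a_9 = 3*15348 + 1*4647 = 50691
a_10 = 3*50691 + 1*15348 = 167421
a_11 = 3*167421 + 1*50691 = 552954
a_12 = 3*552954 + 1*167421 = 1826283
a_13 = 3*1826283 + 1*552954 = 6031803
So a_13 = 6031803.

6031803


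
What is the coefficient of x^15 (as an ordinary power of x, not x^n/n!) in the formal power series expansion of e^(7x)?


The exponential series is e^y = sum_{k>=0} y^k / k!. Substituting y = 7x gives
e^(7x) = sum_{k>=0} 7^k x^k / k!.
So the coefficient of x^n is a^n/n! with a = 7, n = 15:
7^15 / 15! = 4747561509943/1307674368000 = 96889010407/26687232000

96889010407/26687232000


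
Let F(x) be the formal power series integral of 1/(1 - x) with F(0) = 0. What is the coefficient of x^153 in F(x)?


1/(1 - x) = sum_{k>=0} x^k. Integrating termwise and using F(0) = 0 gives
F(x) = sum_{k>=0} x^(k+1) / (k+1) = sum_{m>=1} x^m / m = -ln(1 - x).
So the coefficient of x^153 is 1/153 = 1/153.

1/153


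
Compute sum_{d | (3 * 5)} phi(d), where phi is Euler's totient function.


First, 3 * 5 = 15. One classical identity is sum_{d | n} phi(d) = n (each k in [1, n] has a unique gcd with n, and among the k's with gcd(k, n) = n/d there are phi(d) of them). So the sum equals 15. We also verify directly:
Divisors of 15: 1, 3, 5, 15.
phi values: 1, 2, 4, 8.
Sum = 15.

15


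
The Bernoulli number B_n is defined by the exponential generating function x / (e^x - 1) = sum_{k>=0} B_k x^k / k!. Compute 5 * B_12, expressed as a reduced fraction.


Bernoulli numbers can also be computed recursively via B_0 = 1 and sum_{j=0}^{m} C(m+1, j) B_j = 0 for m >= 1. Odd-index Bernoulli numbers vanish for k >= 3.
Computing B_12 = -691/2730, so 5 * B_12 = 5 * -691/2730 = -691/546.

-691/546


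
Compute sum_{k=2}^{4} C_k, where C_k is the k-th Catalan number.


C_2 through C_4: 2, 5, 14
Sum = 2 + 5 + 14
= 21

21


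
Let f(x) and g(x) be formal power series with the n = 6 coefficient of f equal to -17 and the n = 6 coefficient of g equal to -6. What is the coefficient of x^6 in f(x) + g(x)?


Addition of formal power series is termwise.
The coefficient of x^6 in f + g = -17 + -6
= -23

-23


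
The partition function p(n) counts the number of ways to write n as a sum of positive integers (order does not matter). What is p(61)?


Using the generating function prod_{k>=1} 1/(1-x^k), we compute p(61).
By dynamic programming over parts 1 through 61:
p(61) = 1121505

1121505


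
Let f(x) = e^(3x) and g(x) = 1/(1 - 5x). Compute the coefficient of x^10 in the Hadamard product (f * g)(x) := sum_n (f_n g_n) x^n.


Expanding: f_k = 3^k/k! (from e^(3x)) and g_k = 5^k (from 1/(1 - 5x)). So the Hadamard coefficient (f * g)_k = 3^k 5^k / k! = (15)^k / k!.
For k = 10: 15^10/10! = 576650390625/3628800 = 284765625/1792.

284765625/1792


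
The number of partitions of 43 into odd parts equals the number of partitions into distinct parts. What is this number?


Computing partitions of 43 into odd parts (1, 3, 5, ...):
Using the generating function prod_{k>=0} 1/(1-x^(2k+1)),
the count is 1610

1610


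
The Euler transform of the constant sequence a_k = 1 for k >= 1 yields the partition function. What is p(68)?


The Euler transform converts the sequence a_k = 1 into the number of integer partitions.
Using the recurrence or dynamic programming:
p(68) = 3087735

3087735


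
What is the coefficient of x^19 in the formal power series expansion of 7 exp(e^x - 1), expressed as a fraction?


exp(e^x - 1) is the exponential generating function for the Bell numbers Bell_k: exp(e^x - 1) = sum_{k>=0} Bell_k x^k / k!.
So the coefficient of x^19 in 7 exp(e^x - 1) is 7 Bell_19 / 19!.
Computing: Bell_19 = 5832742205057 and 19! = 121645100408832000, giving
7 * 5832742205057/121645100408832000 = 5832742205057/17377871486976000.

5832742205057/17377871486976000


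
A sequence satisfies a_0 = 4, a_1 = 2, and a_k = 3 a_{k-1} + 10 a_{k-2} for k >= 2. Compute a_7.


The characteristic equation is t^2 - 3 t - 10 = 0, with roots r_1 = 5 and r_2 = -2 (so c_1 = r_1 + r_2, c_2 = -r_1 r_2 as required).
One can use the closed form a_n = A r_1^n + B r_2^n, but direct iteration is more reliable:
a_0 = 4, a_1 = 2, a_2 = 46, a_3 = 158, a_4 = 934, a_5 = 4382, a_6 = 22486, a_7 = 111278.
So a_7 = 111278.

111278


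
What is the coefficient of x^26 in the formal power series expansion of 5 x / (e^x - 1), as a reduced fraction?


The exponential generating function for Bernoulli numbers is
x / (e^x - 1) = sum_{k>=0} B_k x^k / k!.
So the coefficient of x^26 in 5 x / (e^x - 1) is 5 B_26 / 26!.
Computing: B_26 = 8553103/6, 26! = 403291461126605635584000000, giving
5 * 8553103/6 / 403291461126605635584000000 = 657931/37226904103994366361600000.

657931/37226904103994366361600000


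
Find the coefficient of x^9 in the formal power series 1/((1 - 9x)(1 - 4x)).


By partial fractions or Cauchy convolution:
The coefficient equals sum_{k=0}^{9} 9^k * 4^(9-k).
= 697147165

697147165


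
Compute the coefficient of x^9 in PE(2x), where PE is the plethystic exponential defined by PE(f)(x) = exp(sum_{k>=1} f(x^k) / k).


With f(x) = 2x, the exponent is sum_{k>=1} 2 x^k / k = 2 * (-ln(1 - x)). Exponentiating:
PE(2x) = exp(-2 ln(1 - x)) = 1/(1 - x)^2.
By the negative binomial expansion, [x^n] 1/(1 - x)^2 = C(n + 1, 1).
For n = 9: C(10, 1) = 10.

10


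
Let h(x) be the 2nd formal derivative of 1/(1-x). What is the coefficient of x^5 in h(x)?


Differentiating 2 times: d^2/dx^2 [1/(1-x)] = 2!/(1-x)^3.
The expansion 1/(1-x)^3 = sum_{k>=0} C(k+2, 2) x^k, so the coefficient of x^n in 2!/(1-x)^3 is 2! * C(n+2, 2).
For n = 5: 2 * C(7, 2) = 2 * 21 = 42

42


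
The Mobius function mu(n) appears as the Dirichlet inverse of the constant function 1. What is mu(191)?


191 = 191 (all distinct primes).
mu(191) = (-1)^1 = -1

-1


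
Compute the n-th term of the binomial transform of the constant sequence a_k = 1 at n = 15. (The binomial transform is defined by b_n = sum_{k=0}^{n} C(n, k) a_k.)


With a_k = 1 for all k, b_n = sum_{k=0}^{n} C(n, k) = 2^n by the binomial theorem.
For n = 15: 2^15 = 32768.

32768


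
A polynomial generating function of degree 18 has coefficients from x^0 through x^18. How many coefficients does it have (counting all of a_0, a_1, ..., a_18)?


A polynomial of degree 18 takes the form a_0 + a_1 x + ... + a_18 x^18.
The number of coefficients is 18 + 1 = 19.

19


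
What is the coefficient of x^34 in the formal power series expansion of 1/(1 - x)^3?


The negative binomial / multiset identity is
1/(1 - x)^r = sum_{k>=0} C(k + r - 1, r - 1) x^k.
Here r = 3 and k = 34, so the coefficient is
C(34 + 2, 2) = C(36, 2)
= 630

630


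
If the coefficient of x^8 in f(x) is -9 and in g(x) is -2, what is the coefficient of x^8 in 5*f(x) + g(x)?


Scalar multiplication scales coefficients: 5 * -9 = -45.
Then add the g coefficient: -45 + -2
= -47

-47


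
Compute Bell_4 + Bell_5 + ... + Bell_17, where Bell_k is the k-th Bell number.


Recall Bell_k counts set partitions of a k-set (with Bell_0 = 1 by convention).
Bell_4 through Bell_17: 15, 52, 203, 877, 4140, 21147, 115975, 678570, 4213597, 27644437, 190899322, 1382958545, 10480142147, 82864869804
Sum = 15 + 52 + 203 + 877 + 4140 + 21147 + 115975 + 678570 + 4213597 + 27644437 + 190899322 + 1382958545 + 10480142147 + 82864869804 = 94951548831.

94951548831


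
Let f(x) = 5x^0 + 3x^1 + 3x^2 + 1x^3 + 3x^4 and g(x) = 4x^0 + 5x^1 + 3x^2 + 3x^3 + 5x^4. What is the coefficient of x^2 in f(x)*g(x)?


Cauchy product at x^2:
5*3 + 3*5 + 3*4
= 42

42


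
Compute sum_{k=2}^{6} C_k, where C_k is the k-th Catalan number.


C_2 through C_6: 2, 5, 14, 42, 132
Sum = 2 + 5 + 14 + 42 + 132
= 195

195


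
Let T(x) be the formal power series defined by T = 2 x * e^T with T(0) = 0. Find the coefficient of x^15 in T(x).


Apply the Lagrange inversion formula: if T = 2 x * phi(T) with phi(t) = e^t, then
[x^n] T = 2^n * (1/n) [t^(n-1)] phi(t)^n = 2^n * (1/n) [t^(n-1)] e^(n t) = 2^n * (1/n) * n^(n-1) / (n-1)! = 2^n * n^(n-1) / n!.
When c = 1 this is the Cayley count of rooted labeled trees on n vertices, divided by n!.
For n = 15: 2^15 * 15^14 / 15! = 32768 * 29192926025390625/1307674368000 = 5125781250000/7007.

5125781250000/7007


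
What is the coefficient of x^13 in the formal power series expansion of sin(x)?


The Maclaurin series is sin(t) = sum_{k>=0} (-1)^k t^(2k+1) / (2k+1)!, so substituting t = x, only odd powers of x are nonzero, with coefficient of x^(2k+1) equal to (-1)^k / (2k+1)!.
Write 13 = 2*6 + 1, giving the coefficient (-1)^6 / 13! = 1/6227020800 = 1/6227020800.

1/6227020800


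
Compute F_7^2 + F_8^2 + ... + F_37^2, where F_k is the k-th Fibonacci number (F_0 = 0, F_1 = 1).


There is a standard identity sum_{k=0}^{N} F_k^2 = F_N * F_{N+1} (proved inductively from the telescoping relation F_k^2 = F_k F_{k+1} - F_{k-1} F_k). Then
sum_{k=7}^{37} F_k^2 = F_37 F_38 - F_6 F_7.
Computing: F_37 = 24157817, F_38 = 39088169, F_6 = 8, F_7 = 13.
Sum = 24157817 * 39088169 - 8 * 13 = 944284833566969.

944284833566969


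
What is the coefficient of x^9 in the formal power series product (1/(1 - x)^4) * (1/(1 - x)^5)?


Combine the factors: (1/(1 - x)^4) * (1/(1 - x)^5) = 1/(1 - x)^9.
Then use 1/(1 - x)^r = sum_{k>=0} C(k + r - 1, r - 1) x^k with r = 9 and k = 9:
C(17, 8) = 24310.

24310


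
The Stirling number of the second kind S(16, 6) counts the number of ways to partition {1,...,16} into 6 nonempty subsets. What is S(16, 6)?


Using the explicit formula S(n,k) = (1/k!) sum_{j=0}^{k} (-1)^(k-j) C(k,j) j^n:
S(16, 6) = 2734926558
Equivalently, S(n,k) is n! times the coefficient of x^n in the EGF (e^x - 1)^k / k!.

2734926558


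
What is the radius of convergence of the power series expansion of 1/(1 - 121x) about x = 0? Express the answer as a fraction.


Expanding 1/(1 - 121x) = sum_{k>=0} 121^k x^k, the series converges when |121x| < 1, i.e., |x| < 1/121.
So the radius of convergence is 1/121 = 1/121.

1/121


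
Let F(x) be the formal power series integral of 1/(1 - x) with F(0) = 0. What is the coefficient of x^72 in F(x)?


1/(1 - x) = sum_{k>=0} x^k. Integrating termwise and using F(0) = 0 gives
F(x) = sum_{k>=0} x^(k+1) / (k+1) = sum_{m>=1} x^m / m = -ln(1 - x).
So the coefficient of x^72 is 1/72 = 1/72.

1/72


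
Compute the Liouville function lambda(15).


The Liouville function is lambda(k) = (-1)^Omega(k), where Omega(k) counts the prime factors of k with multiplicity.
Factoring: 15 = 3 * 5, so Omega(15) = 2.
lambda(15) = (-1)^2 = 1.

1


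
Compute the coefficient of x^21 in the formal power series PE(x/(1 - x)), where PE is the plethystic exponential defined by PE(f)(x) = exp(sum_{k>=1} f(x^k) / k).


For f(x) = x/(1 - x) we have
sum_{k>=1} f(x^k) / k = sum_{k>=1} (1/k) * x^k / (1 - x^k) = sum_{k, m >= 1} x^(k m) / k,
which after exponentiating simplifies to
PE(x/(1 - x)) = prod_{k>=1} 1 / (1 - x^k).
This is the generating function for the partition function p(n), so the coefficient of x^21 is p(21).
Computing p(21) by dynamic programming over parts 1, 2, ..., 21: p(21) = 792.

792


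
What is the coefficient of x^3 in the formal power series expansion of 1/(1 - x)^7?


The expansion 1/(1 - x)^r = sum_{k>=0} C(k + r - 1, r - 1) x^k follows from the multiset / negative-binomial theorem (or from repeated differentiation of the geometric series).
For r = 7 and k = 3:
C(9, 6) = 362880 / (720 * 6) = 84.

84


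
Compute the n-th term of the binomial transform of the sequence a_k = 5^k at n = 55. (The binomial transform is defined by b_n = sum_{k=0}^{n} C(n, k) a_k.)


With a_k = 5^k, b_n = sum_{k=0}^{n} C(n, k) 5^k = (1 + 5)^n by the binomial theorem.
For n = 55: (1 + 5)^55 = 6^55 = 6285195213566005335561053533150026217291776.

6285195213566005335561053533150026217291776


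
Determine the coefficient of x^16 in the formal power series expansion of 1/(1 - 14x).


The geometric series identity gives 1/(1 - c x) = sum_{k>=0} c^k x^k, so the coefficient of x^k is c^k.
Here c = 14 and k = 16.
Computing: 14^16 = 2177953337809371136

2177953337809371136


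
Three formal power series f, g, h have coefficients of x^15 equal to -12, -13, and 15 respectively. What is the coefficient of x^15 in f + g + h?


Series addition is componentwise:
-12 + -13 + 15
= -10

-10


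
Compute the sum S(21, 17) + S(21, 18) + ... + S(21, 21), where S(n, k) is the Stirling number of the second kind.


By definition, S(n, k) counts partitions of an n-set into exactly k nonempty blocks.
Computing row n = 21 for k = 17..21:
S(21, k): 34952799, 1023435, 19285, 210, 1
Sum = 35995730.

35995730


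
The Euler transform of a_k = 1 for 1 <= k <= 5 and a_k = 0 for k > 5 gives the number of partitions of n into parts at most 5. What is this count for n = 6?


Partitions of 6 into parts at most 5:
Using generating function (1-x)^(-1)(1-x^2)^(-1)...(1-x^5)^(-1),
the coefficient of x^6 = 10

10


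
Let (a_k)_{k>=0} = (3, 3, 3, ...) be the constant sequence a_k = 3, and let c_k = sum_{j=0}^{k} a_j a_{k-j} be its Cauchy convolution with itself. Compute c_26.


Since a_j = 3 for all j >= 0, the convolution sum becomes
c_k = sum_{j=0}^{k} 3 * 3 = 9 * (k + 1).
Equivalently, the generating function of (a_k) is 3/(1 - x) and its square is 9/(1 - x)^2 = sum_{k>=0} 9(k + 1) x^k.
For k = 26: 9 * 27 = 243.

243


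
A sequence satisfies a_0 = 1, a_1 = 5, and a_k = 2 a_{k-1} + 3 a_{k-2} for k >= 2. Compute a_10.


The characteristic equation is t^2 - 2 t - 3 = 0, with roots r_1 = 3 and r_2 = -1 (so c_1 = r_1 + r_2, c_2 = -r_1 r_2 as required).
One can use the closed form a_n = A r_1^n + B r_2^n, but direct iteration is more reliable:
a_0 = 1, a_1 = 5, a_2 = 13, a_3 = 41, a_4 = 121, a_5 = 365, a_6 = 1093, a_7 = 3281, a_8 = 9841, a_9 = 29525, a_10 = 88573.
So a_10 = 88573.

88573


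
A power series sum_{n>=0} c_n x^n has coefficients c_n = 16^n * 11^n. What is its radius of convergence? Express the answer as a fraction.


By the root test (Cauchy-Hadamard), the radius is R = 1 / limsup_n |c_n|^(1/n).
Here |c_n|^(1/n) = (16^n * 11^n)^(1/n) = 16 * 11 = 176 for all n.
So R = 1/176 = 1/176.

1/176


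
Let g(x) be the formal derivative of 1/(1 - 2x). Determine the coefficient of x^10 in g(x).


Differentiate termwise: d/dx sum_{k>=0} 2^k x^k = sum_{k>=1} k 2^k x^(k-1) = sum_{j>=0} (j+1) 2^(j+1) x^j.
Equivalently, d/dx [1/(1 - 2x)] = 2/(1 - 2x)^2.
For j = 10: 11 * 2^11 = 11 * 2048 = 22528.

22528


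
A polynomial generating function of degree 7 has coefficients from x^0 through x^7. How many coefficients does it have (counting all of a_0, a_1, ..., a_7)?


A polynomial of degree 7 takes the form a_0 + a_1 x + ... + a_7 x^7.
The number of coefficients is 7 + 1 = 8.

8


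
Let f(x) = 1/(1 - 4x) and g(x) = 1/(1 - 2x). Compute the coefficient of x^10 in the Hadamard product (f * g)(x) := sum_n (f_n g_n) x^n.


f has coefficients f_k = 4^k and g has coefficients g_k = 2^k, so the Hadamard product has coefficient (f*g)_k = 4^k * 2^k = 8^k.
For k = 10: 8^10 = 1073741824.

1073741824


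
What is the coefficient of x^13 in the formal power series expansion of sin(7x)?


The Maclaurin series is sin(t) = sum_{k>=0} (-1)^k t^(2k+1) / (2k+1)!, so substituting t = 7x, only odd powers of x are nonzero, with coefficient of x^(2k+1) equal to (-1)^k 7^(2k+1) / (2k+1)!.
Write 13 = 2*6 + 1, giving the coefficient (-1)^6 * 7^13 / 13! = 96889010407/6227020800 = 13841287201/889574400.

13841287201/889574400


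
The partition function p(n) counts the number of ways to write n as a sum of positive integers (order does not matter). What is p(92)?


Using the generating function prod_{k>=1} 1/(1-x^k), we compute p(92).
By dynamic programming over parts 1 through 92:
p(92) = 72533807

72533807


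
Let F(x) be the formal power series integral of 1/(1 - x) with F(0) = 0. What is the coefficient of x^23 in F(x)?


1/(1 - x) = sum_{k>=0} x^k. Integrating termwise and using F(0) = 0 gives
F(x) = sum_{k>=0} x^(k+1) / (k+1) = sum_{m>=1} x^m / m = -ln(1 - x).
So the coefficient of x^23 is 1/23 = 1/23.

1/23


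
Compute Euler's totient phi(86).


phi(n) counts integers in [1, n] coprime to n. Using the multiplicative formula phi(n) = n * prod_{p | n} (1 - 1/p):
86 = 2 * 43, so
phi(86) = 86 * (1 - 1/2) * (1 - 1/43) = 42.

42


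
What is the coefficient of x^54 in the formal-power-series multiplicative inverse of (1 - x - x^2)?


Let the inverse be f(x) = sum_{k>=0} a_k x^k. From f(x) * (1 - x - x^2) = 1 and matching coefficients:
 x^0: a_0 = 1.
 x^1: a_1 - a_0 = 0, so a_1 = 1.
 x^k (k >= 2): a_k - a_{k-1} - a_{k-2} = 0, i.e. a_k = a_{k-1} + a_{k-2}.
This is the Fibonacci-type recurrence shifted so that a_0 = a_1 = 1.
Iterating: a_0=1, a_1=1, a_2=2, a_3=3, a_4=5, a_5=8, a_6=13, a_7=21, a_8=34, a_9=55, ...
a_54 = 139583862445.

139583862445


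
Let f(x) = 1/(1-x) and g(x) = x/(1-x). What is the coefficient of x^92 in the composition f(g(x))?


First simplify the composition: f(g(x)) = 1/(1 - x/(1-x)) = (1-x)/((1-x) - x) = (1-x)/(1-2x).
Now extract the coefficient. Write (1-x)/(1-2x) = 1/(1-2x) - x/(1-2x).
The coefficient of x^n in 1/(1-2x) is 2^n, and in x/(1-2x) is 2^(n-1) (for n >= 1).
So the coefficient of x^92 is 2^92 - 2^91 = 4951760157141521099596496896 - 2475880078570760549798248448 = 2475880078570760549798248448.

2475880078570760549798248448
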